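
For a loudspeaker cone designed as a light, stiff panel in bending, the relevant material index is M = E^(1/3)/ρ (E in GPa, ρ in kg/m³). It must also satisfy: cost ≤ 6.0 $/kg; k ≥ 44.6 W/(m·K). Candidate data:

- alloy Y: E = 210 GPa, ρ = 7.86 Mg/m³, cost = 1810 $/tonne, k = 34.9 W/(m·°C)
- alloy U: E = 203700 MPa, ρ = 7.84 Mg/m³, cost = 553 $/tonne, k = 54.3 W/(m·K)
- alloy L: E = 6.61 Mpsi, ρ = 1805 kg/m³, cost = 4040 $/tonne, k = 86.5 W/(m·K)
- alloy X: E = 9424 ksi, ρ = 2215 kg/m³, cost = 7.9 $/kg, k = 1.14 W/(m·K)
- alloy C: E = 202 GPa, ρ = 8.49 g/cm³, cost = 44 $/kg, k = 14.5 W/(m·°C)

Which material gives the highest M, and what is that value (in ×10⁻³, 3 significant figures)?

Screen on constraints: cost ≤ 6.0 $/kg; k ≥ 44.6 W/(m·K). Survivors: alloy U, alloy L.
Normalizing units and computing the index:
  alloy U: E = 203.7 GPa, ρ = 7840 kg/m³
  alloy L: E = 45.57 GPa, ρ = 1805 kg/m³
  alloy L: M = 1.98×10⁻³
  alloy U: M = 0.750×10⁻³
Highest index: alloy L.

alloy L, M = 1.98×10⁻³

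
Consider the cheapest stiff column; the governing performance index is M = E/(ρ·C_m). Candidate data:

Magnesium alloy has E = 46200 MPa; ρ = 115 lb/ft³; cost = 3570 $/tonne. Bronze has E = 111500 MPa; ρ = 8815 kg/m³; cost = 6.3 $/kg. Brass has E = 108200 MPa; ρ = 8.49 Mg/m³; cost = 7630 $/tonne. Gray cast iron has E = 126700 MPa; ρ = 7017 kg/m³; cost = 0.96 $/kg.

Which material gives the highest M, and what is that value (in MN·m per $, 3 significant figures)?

After converting to SI:
  magnesium alloy: E = 46.20 GPa, ρ = 1842 kg/m³, cost = 3.570 $/kg
  bronze: E = 111.5 GPa, ρ = 8815 kg/m³, cost = 6.300 $/kg
  brass: E = 108.2 GPa, ρ = 8490 kg/m³, cost = 7.630 $/kg
  gray cast iron: E = 126.7 GPa, ρ = 7017 kg/m³, cost = 0.9600 $/kg
  gray cast iron: M = 18.8 MN·m per $
  magnesium alloy: M = 7.03 MN·m per $
  bronze: M = 2.01 MN·m per $
  brass: M = 1.67 MN·m per $
Gray cast iron has the largest M.

gray cast iron, M = 18.8 MN·m per $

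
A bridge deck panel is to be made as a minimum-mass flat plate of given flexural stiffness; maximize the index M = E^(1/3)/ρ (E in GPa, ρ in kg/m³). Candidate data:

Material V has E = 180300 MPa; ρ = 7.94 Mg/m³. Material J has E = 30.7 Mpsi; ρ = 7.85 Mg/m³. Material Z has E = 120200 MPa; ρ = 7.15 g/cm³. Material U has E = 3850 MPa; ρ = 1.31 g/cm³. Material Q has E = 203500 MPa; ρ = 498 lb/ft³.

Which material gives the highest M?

Normalizing units and computing the index:
  material V: E = 180.3 GPa, ρ = 7940 kg/m³
  material J: E = 211.7 GPa, ρ = 7850 kg/m³
  material Z: E = 120.2 GPa, ρ = 7150 kg/m³
  material U: E = 3.850 GPa, ρ = 1310 kg/m³
  material Q: E = 203.5 GPa, ρ = 7977 kg/m³
  material U: M = 1.20×10⁻³
  material J: M = 0.759×10⁻³
  material Q: M = 0.737×10⁻³
  material V: M = 0.712×10⁻³
  material Z: M = 0.690×10⁻³
Material U has the largest M.

material U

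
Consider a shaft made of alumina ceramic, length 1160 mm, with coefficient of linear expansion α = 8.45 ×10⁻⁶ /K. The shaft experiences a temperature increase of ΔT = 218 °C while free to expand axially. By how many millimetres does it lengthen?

2.14 mm

ΔL = α·L₀·ΔT = 8.45×10⁻⁶ × 1160 mm × 218.0 K = 2.14 mm.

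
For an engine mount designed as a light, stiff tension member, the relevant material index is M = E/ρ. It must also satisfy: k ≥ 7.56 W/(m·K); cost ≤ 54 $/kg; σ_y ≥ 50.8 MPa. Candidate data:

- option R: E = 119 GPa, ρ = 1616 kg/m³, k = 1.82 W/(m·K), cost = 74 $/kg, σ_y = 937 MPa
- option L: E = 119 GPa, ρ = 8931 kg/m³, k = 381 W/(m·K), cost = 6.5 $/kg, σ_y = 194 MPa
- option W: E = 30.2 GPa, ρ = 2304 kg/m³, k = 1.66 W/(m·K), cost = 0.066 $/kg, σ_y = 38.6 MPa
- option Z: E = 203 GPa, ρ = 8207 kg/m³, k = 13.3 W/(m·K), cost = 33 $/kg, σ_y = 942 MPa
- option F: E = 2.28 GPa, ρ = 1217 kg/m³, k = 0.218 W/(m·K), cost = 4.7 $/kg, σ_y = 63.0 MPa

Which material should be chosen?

Screen on constraints: k ≥ 7.56 W/(m·K); cost ≤ 54 $/kg; σ_y ≥ 50.8 MPa. Survivors: option L, option Z.
Computing M directly (units already consistent):
  option Z: M = 24.7 MN·m/kg
  option L: M = 13.3 MN·m/kg
Option Z has the largest M.

option Z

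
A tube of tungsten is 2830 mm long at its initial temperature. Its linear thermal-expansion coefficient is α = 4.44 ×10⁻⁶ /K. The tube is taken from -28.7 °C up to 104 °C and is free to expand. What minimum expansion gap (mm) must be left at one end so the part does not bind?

1.67 mm

ΔT = 104 − (-28.7) = 132.7 K.
ΔL = α·L₀·ΔT = 4.44×10⁻⁶ × 2830 mm × 132.7 K = 1.67 mm.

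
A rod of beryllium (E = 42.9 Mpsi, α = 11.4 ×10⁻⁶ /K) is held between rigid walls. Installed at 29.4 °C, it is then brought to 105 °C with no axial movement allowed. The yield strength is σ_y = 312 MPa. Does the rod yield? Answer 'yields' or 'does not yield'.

does not yield

E = 42.9 Mpsi = 295.8 GPa.
ΔT = 75.60 K. Constrained thermal stress σ = E·α·ΔT = 295.8×10³ MPa × 11.4×10⁻⁶ × 75.60 = 255 MPa (compressive).
Compare to σ_y = 312 MPa: σ < σ_y, so it does not yield.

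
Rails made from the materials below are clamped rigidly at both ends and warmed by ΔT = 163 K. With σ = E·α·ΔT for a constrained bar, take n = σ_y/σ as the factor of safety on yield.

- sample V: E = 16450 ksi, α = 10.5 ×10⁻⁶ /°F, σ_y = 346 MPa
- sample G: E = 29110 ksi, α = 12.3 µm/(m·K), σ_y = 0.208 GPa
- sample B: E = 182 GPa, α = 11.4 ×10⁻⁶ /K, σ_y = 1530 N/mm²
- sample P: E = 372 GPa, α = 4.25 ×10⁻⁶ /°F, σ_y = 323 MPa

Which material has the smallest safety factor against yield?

With everything in SI (GPa, ×10⁻⁶/K, MPa):
  sample V: E = 113.4, α = 18.9, σ_y = 346.0 → σ = 349 MPa, n = 0.990
  sample G: E = 200.7, α = 12.3, σ_y = 208.0 → σ = 402 MPa, n = 0.517
  sample B: E = 182.0, α = 11.4, σ_y = 1530 → σ = 338 MPa, n = 4.52
  sample P: E = 372.0, α = 7.65, σ_y = 323.0 → σ = 464 MPa, n = 0.696
The minimum is sample G at n = 0.517.

sample G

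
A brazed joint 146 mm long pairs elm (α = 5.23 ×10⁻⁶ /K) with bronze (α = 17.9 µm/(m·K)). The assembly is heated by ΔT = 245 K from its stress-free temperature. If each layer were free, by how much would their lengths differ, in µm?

Δα = |5.23 − 17.9|×10⁻⁶/K = 12.7×10⁻⁶/K.
ΔL_mismatch = Δα·L·ΔT = 12.7×10⁻⁶ × 146.0 mm × 245.0 K = 453 µm.

453 µm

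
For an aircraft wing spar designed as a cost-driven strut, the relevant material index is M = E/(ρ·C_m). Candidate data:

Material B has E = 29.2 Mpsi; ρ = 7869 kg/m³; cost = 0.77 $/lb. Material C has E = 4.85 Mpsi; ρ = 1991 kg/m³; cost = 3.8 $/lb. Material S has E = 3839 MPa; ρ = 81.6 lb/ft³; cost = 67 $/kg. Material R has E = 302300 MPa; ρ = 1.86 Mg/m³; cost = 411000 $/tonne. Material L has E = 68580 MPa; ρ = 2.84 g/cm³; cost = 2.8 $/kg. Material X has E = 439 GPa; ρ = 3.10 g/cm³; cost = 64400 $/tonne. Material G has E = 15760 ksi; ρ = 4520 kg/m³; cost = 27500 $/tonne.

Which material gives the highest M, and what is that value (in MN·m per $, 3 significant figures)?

After converting to SI:
  material B: E = 201.3 GPa, ρ = 7869 kg/m³, cost = 1.698 $/kg
  material C: E = 33.44 GPa, ρ = 1991 kg/m³, cost = 8.377 $/kg
  material S: E = 3.839 GPa, ρ = 1307 kg/m³, cost = 67.00 $/kg
  material R: E = 302.3 GPa, ρ = 1860 kg/m³, cost = 411.0 $/kg
  material L: E = 68.58 GPa, ρ = 2840 kg/m³, cost = 2.800 $/kg
  material X: E = 439.0 GPa, ρ = 3100 kg/m³, cost = 64.40 $/kg
  material G: E = 108.7 GPa, ρ = 4520 kg/m³, cost = 27.50 $/kg
  material B: M = 15.1 MN·m per $
  material L: M = 8.62 MN·m per $
  material X: M = 2.20 MN·m per $
  material C: M = 2.00 MN·m per $
  material G: M = 0.874 MN·m per $
  material R: M = 0.395 MN·m per $
  material S: M = 0.0438 MN·m per $
The maximum is for material B.

material B, M = 15.1 MN·m per $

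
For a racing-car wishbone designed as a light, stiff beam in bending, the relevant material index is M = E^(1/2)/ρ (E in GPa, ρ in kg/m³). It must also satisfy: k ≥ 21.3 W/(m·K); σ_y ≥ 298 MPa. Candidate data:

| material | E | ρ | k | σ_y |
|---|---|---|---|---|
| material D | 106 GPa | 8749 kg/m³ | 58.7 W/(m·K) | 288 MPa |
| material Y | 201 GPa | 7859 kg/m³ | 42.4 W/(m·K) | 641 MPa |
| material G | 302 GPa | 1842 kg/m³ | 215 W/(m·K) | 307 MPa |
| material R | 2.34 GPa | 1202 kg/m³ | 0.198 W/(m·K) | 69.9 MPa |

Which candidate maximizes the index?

material G

Screen on constraints: k ≥ 21.3 W/(m·K); σ_y ≥ 298 MPa. Survivors: material Y, material G.
Computing M directly (units already consistent):
  material G: M = 9.43×10⁻³
  material Y: M = 1.80×10⁻³
Highest index: material G.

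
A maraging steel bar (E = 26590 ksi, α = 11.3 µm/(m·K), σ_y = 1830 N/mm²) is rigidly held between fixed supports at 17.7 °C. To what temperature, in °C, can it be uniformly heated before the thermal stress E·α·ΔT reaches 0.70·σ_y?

E = 26590 ksi = 183.3 GPa.
σ_y = 1830 N/mm² = 1830 MPa.
E·α·ΔT = 1281 MPa ⇒ ΔT = 1281 / (183.3×10³ × 11.3×10⁻⁶) = 618.3 K.
T = 17.7 + 618.3 = 636.0 °C.

636 °C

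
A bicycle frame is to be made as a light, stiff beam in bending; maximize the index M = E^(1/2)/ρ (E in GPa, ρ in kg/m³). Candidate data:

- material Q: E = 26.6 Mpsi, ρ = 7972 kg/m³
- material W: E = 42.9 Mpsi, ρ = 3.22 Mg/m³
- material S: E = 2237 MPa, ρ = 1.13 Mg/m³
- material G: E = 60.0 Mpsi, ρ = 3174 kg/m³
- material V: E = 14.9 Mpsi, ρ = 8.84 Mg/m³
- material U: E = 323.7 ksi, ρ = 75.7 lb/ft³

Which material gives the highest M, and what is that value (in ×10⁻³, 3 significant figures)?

material G, M = 6.41×10⁻³

Putting every candidate on a common basis:
  material Q: E = 183.4 GPa, ρ = 7972 kg/m³
  material W: E = 295.8 GPa, ρ = 3220 kg/m³
  material S: E = 2.237 GPa, ρ = 1130 kg/m³
  material G: E = 413.7 GPa, ρ = 3174 kg/m³
  material V: E = 102.7 GPa, ρ = 8840 kg/m³
  material U: E = 2.232 GPa, ρ = 1213 kg/m³
  material G: M = 6.41×10⁻³
  material W: M = 5.34×10⁻³
  material Q: M = 1.70×10⁻³
  material S: M = 1.32×10⁻³
  material U: M = 1.23×10⁻³
  material V: M = 1.15×10⁻³
The maximum is for material G.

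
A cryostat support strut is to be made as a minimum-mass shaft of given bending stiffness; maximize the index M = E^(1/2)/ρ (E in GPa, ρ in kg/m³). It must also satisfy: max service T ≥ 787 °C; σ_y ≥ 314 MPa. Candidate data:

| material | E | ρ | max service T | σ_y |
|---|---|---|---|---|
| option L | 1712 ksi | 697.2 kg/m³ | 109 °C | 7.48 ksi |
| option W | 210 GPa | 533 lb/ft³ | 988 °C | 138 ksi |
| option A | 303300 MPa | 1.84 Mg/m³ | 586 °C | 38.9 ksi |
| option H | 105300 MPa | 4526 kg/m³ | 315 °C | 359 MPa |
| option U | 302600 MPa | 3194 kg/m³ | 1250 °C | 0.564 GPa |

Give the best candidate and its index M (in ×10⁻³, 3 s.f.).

option U, M = 5.45×10⁻³

Screen on constraints: max service T ≥ 787 °C; σ_y ≥ 314 MPa. Survivors: option W, option U.
Convert each candidate to consistent units, then evaluate M:
  option W: E = 210.0 GPa, ρ = 8538 kg/m³
  option U: E = 302.6 GPa, ρ = 3194 kg/m³
  option U: M = 5.45×10⁻³
  option W: M = 1.70×10⁻³
The maximum is for option U.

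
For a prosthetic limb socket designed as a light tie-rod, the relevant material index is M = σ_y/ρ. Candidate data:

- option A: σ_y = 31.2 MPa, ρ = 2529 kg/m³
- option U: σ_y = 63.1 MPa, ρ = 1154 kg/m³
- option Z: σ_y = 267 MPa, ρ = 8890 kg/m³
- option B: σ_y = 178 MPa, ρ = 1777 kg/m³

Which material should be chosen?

Computing M directly (units already consistent):
  option B: M = 100 kN·m/kg
  option U: M = 54.7 kN·m/kg
  option Z: M = 30.0 kN·m/kg
  option A: M = 12.3 kN·m/kg
Option B ranks first.

option B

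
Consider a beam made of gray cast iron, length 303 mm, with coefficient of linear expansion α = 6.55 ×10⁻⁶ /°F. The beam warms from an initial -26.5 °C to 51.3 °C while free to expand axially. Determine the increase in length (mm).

0.278 mm

Convert α: 6.55×10⁻⁶/°F × (9/5) = 11.8×10⁻⁶/K.
ΔT = 51.3 − (-26.5) = 77.80 K.
ΔL = α·L₀·ΔT = 11.8×10⁻⁶ × 303 mm × 77.80 K = 0.278 mm.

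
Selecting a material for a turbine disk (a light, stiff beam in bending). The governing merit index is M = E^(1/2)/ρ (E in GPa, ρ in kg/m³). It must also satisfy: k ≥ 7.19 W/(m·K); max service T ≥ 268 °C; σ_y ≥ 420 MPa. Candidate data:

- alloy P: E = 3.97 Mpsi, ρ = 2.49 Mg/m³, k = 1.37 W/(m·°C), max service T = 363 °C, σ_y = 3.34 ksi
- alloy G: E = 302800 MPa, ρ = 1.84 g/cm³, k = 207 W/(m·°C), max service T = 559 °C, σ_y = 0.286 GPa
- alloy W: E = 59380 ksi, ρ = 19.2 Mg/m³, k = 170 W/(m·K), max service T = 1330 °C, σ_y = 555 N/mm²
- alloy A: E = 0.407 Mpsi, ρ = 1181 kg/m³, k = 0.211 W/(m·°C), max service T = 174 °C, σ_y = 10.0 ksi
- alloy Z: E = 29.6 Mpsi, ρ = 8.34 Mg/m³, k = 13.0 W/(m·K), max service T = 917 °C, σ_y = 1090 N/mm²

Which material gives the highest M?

alloy Z

Screen on constraints: k ≥ 7.19 W/(m·K); max service T ≥ 268 °C; σ_y ≥ 420 MPa. Survivors: alloy W, alloy Z.
After converting to SI:
  alloy W: E = 409.4 GPa, ρ = 19200 kg/m³
  alloy Z: E = 204.1 GPa, ρ = 8340 kg/m³
  alloy Z: M = 1.71×10⁻³
  alloy W: M = 1.05×10⁻³
Highest index: alloy Z.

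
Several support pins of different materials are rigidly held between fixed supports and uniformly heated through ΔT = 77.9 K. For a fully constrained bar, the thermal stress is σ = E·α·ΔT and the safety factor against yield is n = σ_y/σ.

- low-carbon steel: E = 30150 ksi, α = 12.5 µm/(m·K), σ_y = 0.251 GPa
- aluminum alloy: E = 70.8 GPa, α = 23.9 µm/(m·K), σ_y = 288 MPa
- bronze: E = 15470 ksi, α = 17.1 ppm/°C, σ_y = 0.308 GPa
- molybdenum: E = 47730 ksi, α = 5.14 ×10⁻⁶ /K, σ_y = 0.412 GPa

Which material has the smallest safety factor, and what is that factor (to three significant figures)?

low-carbon steel, n = 1.24

Per material, after unit conversion:
  low-carbon steel: E = 207.9, α = 12.5, σ_y = 251.0 → σ = 202 MPa, n = 1.24
  aluminum alloy: E = 70.80, α = 23.9, σ_y = 288.0 → σ = 132 MPa, n = 2.18
  bronze: E = 106.7, α = 17.1, σ_y = 308.0 → σ = 142 MPa, n = 2.17
  molybdenum: E = 329.1, α = 5.14, σ_y = 412.0 → σ = 132 MPa, n = 3.13
Low-carbon steel has the lowest safety factor, n = 1.24.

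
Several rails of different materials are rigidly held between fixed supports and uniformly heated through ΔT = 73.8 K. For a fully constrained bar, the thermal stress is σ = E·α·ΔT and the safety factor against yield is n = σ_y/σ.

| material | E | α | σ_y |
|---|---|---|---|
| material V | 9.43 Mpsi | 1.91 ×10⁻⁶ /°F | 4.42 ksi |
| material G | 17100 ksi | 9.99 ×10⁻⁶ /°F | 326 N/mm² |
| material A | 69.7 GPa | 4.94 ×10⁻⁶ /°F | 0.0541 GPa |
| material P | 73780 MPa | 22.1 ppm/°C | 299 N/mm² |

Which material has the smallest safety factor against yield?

material A

In consistent units (E in GPa, α in ×10⁻⁶/K, σ_y in MPa):
  material V: E = 65.02, α = 3.44, σ_y = 30.47 → σ = 16.5 MPa, n = 1.85
  material G: E = 117.9, α = 18.0, σ_y = 326.0 → σ = 156 MPa, n = 2.08
  material A: E = 69.70, α = 8.89, σ_y = 54.10 → σ = 45.7 MPa, n = 1.18
  material P: E = 73.78, α = 22.1, σ_y = 299.0 → σ = 120 MPa, n = 2.48
Material A has the lowest safety factor, n = 1.18.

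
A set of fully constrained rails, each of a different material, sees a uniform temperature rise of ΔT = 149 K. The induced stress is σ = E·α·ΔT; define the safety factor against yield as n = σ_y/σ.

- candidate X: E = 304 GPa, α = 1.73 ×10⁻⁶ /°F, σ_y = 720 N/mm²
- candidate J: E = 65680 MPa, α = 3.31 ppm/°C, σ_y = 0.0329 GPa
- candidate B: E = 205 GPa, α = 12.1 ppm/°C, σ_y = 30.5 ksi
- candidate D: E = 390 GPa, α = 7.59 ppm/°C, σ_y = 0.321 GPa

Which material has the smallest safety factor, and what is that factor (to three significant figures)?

candidate B, n = 0.569

Converting E to GPa, α to ×10⁻⁶/K, σ_y to MPa, then σ and n for each:
  candidate X: E = 304.0, α = 3.11, σ_y = 720.0 → σ = 141 MPa, n = 5.10
  candidate J: E = 65.68, α = 3.31, σ_y = 32.90 → σ = 32.4 MPa, n = 1.02
  candidate B: E = 205.0, α = 12.1, σ_y = 210.3 → σ = 370 MPa, n = 0.569
  candidate D: E = 390.0, α = 7.59, σ_y = 321.0 → σ = 441 MPa, n = 0.728
Candidate B has the lowest safety factor, n = 0.569.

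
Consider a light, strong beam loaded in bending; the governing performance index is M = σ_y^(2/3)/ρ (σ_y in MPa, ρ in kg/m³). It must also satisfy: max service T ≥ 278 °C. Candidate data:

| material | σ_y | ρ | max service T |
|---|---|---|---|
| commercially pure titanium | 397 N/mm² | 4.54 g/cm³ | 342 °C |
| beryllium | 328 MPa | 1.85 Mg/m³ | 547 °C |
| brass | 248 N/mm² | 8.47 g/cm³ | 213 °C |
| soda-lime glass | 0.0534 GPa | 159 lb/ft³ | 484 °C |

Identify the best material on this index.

beryllium

Screen on constraints: max service T ≥ 278 °C. Survivors: commercially pure titanium, beryllium, soda-lime glass.
After converting to SI:
  commercially pure titanium: σ_y = 397.0 MPa, ρ = 4540 kg/m³
  beryllium: σ_y = 328.0 MPa, ρ = 1850 kg/m³
  soda-lime glass: σ_y = 53.40 MPa, ρ = 2547 kg/m³
  beryllium: M = 25.7×10⁻³
  commercially pure titanium: M = 11.9×10⁻³
  soda-lime glass: M = 5.57×10⁻³
Highest index: beryllium.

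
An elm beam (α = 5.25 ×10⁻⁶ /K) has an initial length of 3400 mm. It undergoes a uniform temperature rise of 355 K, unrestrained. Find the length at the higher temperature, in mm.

3406.3 mm

ΔL = α·L₀·ΔT = 5.25×10⁻⁶ × 3400 mm × 355.0 K = 6.34 mm.
L = L₀ + ΔL = 3400 + 6.34 = 3406.3 mm.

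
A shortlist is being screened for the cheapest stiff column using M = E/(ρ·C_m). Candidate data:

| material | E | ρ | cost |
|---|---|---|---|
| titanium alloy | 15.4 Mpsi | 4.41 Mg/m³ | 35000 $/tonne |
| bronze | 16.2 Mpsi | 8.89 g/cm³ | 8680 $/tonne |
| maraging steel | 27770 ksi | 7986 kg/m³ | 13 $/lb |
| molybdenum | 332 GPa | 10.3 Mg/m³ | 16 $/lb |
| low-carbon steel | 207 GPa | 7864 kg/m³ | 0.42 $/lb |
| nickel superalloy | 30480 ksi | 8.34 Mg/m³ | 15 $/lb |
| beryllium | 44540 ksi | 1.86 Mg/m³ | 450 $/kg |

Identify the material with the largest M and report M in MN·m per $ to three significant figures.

Convert each candidate to consistent units, then evaluate M:
  titanium alloy: E = 106.2 GPa, ρ = 4410 kg/m³, cost = 35.00 $/kg
  bronze: E = 111.7 GPa, ρ = 8890 kg/m³, cost = 8.680 $/kg
  maraging steel: E = 191.5 GPa, ρ = 7986 kg/m³, cost = 28.66 $/kg
  molybdenum: E = 332.0 GPa, ρ = 10300 kg/m³, cost = 35.27 $/kg
  low-carbon steel: E = 207.0 GPa, ρ = 7864 kg/m³, cost = 0.9259 $/kg
  nickel superalloy: E = 210.2 GPa, ρ = 8340 kg/m³, cost = 33.07 $/kg
  beryllium: E = 307.1 GPa, ρ = 1860 kg/m³, cost = 450.0 $/kg
  low-carbon steel: M = 28.4 MN·m per $
  bronze: M = 1.45 MN·m per $
  molybdenum: M = 0.914 MN·m per $
  maraging steel: M = 0.837 MN·m per $
  nickel superalloy: M = 0.762 MN·m per $
  titanium alloy: M = 0.688 MN·m per $
  beryllium: M = 0.367 MN·m per $
Highest index: low-carbon steel.

low-carbon steel, M = 28.4 MN·m per $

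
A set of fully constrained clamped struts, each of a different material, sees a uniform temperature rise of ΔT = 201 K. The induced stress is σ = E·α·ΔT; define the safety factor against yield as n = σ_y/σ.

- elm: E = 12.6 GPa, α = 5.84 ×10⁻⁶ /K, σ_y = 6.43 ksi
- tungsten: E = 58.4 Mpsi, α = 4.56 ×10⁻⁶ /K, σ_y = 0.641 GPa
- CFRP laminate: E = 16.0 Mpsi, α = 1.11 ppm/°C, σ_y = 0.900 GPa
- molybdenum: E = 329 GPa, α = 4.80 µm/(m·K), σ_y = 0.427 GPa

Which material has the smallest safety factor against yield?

molybdenum

With everything in SI (GPa, ×10⁻⁶/K, MPa):
  elm: E = 12.60, α = 5.84, σ_y = 44.33 → σ = 14.8 MPa, n = 3.00
  tungsten: E = 402.7, α = 4.56, σ_y = 641.0 → σ = 369 MPa, n = 1.74
  CFRP laminate: E = 110.3, α = 1.11, σ_y = 900.0 → σ = 24.6 MPa, n = 36.6
  molybdenum: E = 329.0, α = 4.80, σ_y = 427.0 → σ = 317 MPa, n = 1.35
Molybdenum has the lowest safety factor, n = 1.35.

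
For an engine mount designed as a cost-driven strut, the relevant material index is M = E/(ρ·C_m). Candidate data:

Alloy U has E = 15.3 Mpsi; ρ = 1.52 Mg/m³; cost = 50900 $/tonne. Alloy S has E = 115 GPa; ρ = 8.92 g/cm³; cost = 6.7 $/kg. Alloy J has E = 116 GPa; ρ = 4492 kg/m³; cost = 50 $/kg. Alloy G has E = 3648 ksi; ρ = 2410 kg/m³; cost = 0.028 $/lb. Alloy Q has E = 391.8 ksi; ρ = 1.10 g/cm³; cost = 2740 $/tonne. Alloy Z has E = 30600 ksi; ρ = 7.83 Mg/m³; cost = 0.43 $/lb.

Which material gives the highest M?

alloy G

Putting every candidate on a common basis:
  alloy U: E = 105.5 GPa, ρ = 1520 kg/m³, cost = 50.90 $/kg
  alloy S: E = 115.0 GPa, ρ = 8920 kg/m³, cost = 6.700 $/kg
  alloy J: E = 116.0 GPa, ρ = 4492 kg/m³, cost = 50.00 $/kg
  alloy G: E = 25.15 GPa, ρ = 2410 kg/m³, cost = 0.06173 $/kg
  alloy Q: E = 2.701 GPa, ρ = 1100 kg/m³, cost = 2.740 $/kg
  alloy Z: E = 211.0 GPa, ρ = 7830 kg/m³, cost = 0.9480 $/kg
  alloy G: M = 169 MN·m per $
  alloy Z: M = 28.4 MN·m per $
  alloy S: M = 1.92 MN·m per $
  alloy U: M = 1.36 MN·m per $
  alloy Q: M = 0.896 MN·m per $
  alloy J: M = 0.516 MN·m per $
The maximum is for alloy G.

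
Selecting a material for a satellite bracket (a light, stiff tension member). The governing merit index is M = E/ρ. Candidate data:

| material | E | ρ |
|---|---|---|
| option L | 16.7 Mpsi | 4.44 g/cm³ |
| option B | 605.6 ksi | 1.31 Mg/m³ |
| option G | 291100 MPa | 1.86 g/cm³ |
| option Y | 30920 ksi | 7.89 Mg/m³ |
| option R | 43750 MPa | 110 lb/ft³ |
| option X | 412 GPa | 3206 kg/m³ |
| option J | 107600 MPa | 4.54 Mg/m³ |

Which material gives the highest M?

option G

After converting to SI:
  option L: E = 115.1 GPa, ρ = 4440 kg/m³
  option B: E = 4.175 GPa, ρ = 1310 kg/m³
  option G: E = 291.1 GPa, ρ = 1860 kg/m³
  option Y: E = 213.2 GPa, ρ = 7890 kg/m³
  option R: E = 43.75 GPa, ρ = 1762 kg/m³
  option X: E = 412.0 GPa, ρ = 3206 kg/m³
  option J: E = 107.6 GPa, ρ = 4540 kg/m³
  option G: M = 157 MN·m/kg
  option X: M = 129 MN·m/kg
  option Y: M = 27.0 MN·m/kg
  option L: M = 25.9 MN·m/kg
  option R: M = 24.8 MN·m/kg
  option J: M = 23.7 MN·m/kg
  option B: M = 3.19 MN·m/kg
Option G ranks first.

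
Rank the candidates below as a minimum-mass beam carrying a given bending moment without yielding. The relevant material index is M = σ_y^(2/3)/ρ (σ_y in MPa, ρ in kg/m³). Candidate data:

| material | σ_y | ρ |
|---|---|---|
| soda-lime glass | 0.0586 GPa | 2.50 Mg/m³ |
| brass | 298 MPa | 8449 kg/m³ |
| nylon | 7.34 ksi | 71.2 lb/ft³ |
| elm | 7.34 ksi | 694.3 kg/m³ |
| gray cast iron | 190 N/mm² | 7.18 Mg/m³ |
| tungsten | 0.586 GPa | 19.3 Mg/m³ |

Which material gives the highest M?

elm

In SI units:
  soda-lime glass: σ_y = 58.60 MPa, ρ = 2500 kg/m³
  brass: σ_y = 298.0 MPa, ρ = 8449 kg/m³
  nylon: σ_y = 50.61 MPa, ρ = 1141 kg/m³
  elm: σ_y = 50.61 MPa, ρ = 694.3 kg/m³
  gray cast iron: σ_y = 190.0 MPa, ρ = 7180 kg/m³
  tungsten: σ_y = 586.0 MPa, ρ = 19300 kg/m³
  elm: M = 19.7×10⁻³
  nylon: M = 12.0×10⁻³
  soda-lime glass: M = 6.03×10⁻³
  brass: M = 5.28×10⁻³
  gray cast iron: M = 4.60×10⁻³
  tungsten: M = 3.63×10⁻³
Elm has the largest M.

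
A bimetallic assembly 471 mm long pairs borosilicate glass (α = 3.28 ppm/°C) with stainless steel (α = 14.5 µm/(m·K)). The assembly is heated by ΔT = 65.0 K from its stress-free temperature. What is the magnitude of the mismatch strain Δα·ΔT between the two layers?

7.29×10⁻⁴

Δα = |3.28 − 14.5|×10⁻⁶/K = 11.2×10⁻⁶/K.
Mismatch strain = Δα·ΔT = 11.2×10⁻⁶ × 65.0 = 7.29×10⁻⁴.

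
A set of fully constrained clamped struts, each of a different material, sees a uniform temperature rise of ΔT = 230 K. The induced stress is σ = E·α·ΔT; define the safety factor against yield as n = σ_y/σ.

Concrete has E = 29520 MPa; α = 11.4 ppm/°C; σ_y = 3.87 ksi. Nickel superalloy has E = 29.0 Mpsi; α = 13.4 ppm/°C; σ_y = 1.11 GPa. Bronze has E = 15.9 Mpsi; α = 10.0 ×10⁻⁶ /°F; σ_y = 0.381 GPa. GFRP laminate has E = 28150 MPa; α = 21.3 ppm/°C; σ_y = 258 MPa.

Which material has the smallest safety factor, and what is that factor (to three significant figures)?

concrete, n = 0.345

In consistent units (E in GPa, α in ×10⁻⁶/K, σ_y in MPa):
  concrete: E = 29.52, α = 11.4, σ_y = 26.68 → σ = 77.4 MPa, n = 0.345
  nickel superalloy: E = 199.9, α = 13.4, σ_y = 1110 → σ = 616 MPa, n = 1.80
  bronze: E = 109.6, α = 18.0, σ_y = 381.0 → σ = 454 MPa, n = 0.839
  GFRP laminate: E = 28.15, α = 21.3, σ_y = 258.0 → σ = 138 MPa, n = 1.87
Smallest n: concrete with n = 0.345.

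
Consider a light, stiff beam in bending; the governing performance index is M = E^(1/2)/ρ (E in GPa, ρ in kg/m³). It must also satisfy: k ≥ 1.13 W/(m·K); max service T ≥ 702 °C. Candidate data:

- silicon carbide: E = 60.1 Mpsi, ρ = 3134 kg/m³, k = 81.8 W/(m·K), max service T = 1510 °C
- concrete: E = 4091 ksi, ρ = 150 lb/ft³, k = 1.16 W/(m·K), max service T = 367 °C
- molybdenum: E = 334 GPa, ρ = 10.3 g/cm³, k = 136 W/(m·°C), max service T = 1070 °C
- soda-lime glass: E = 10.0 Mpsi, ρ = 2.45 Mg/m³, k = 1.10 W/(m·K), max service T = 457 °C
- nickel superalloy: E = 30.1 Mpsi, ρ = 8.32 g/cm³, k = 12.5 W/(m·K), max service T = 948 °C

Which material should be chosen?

silicon carbide

Screen on constraints: k ≥ 1.13 W/(m·K); max service T ≥ 702 °C. Survivors: silicon carbide, molybdenum, nickel superalloy.
Convert each candidate to consistent units, then evaluate M:
  silicon carbide: E = 414.4 GPa, ρ = 3134 kg/m³
  molybdenum: E = 334.0 GPa, ρ = 10300 kg/m³
  nickel superalloy: E = 207.5 GPa, ρ = 8320 kg/m³
  silicon carbide: M = 6.50×10⁻³
  molybdenum: M = 1.77×10⁻³
  nickel superalloy: M = 1.73×10⁻³
The maximum is for silicon carbide.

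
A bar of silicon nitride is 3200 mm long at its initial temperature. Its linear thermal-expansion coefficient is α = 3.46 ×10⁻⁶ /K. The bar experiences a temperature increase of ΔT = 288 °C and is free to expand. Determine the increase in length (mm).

ΔL = α·L₀·ΔT = 3.46×10⁻⁶ × 3200 mm × 288.0 K = 3.19 mm.

3.19 mm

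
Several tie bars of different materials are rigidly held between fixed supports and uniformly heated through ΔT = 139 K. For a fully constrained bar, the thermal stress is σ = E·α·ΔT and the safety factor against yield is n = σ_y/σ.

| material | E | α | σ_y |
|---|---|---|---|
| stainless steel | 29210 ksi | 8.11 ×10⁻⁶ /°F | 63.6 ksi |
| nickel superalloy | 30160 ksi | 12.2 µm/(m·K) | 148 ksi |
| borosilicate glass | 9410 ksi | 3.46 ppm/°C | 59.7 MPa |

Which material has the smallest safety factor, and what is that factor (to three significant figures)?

stainless steel, n = 1.07

Per material, after unit conversion:
  stainless steel: E = 201.4, α = 14.6, σ_y = 438.5 → σ = 409 MPa, n = 1.07
  nickel superalloy: E = 207.9, α = 12.2, σ_y = 1020 → σ = 353 MPa, n = 2.89
  borosilicate glass: E = 64.88, α = 3.46, σ_y = 59.70 → σ = 31.2 MPa, n = 1.91
Smallest n: stainless steel with n = 1.07.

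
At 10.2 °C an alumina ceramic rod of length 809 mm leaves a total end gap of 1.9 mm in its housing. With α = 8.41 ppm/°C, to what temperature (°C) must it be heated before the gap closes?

289 °C

α·L₀·ΔT = 1.9 mm ⇒ ΔT = 1.9 / (8.41×10⁻⁶ × 809.0) = 279.3 K.
T = 10.2 + 279.3 = 289.5 °C.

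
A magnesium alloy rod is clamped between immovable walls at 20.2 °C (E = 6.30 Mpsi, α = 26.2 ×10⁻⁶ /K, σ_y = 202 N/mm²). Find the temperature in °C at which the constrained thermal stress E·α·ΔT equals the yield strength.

198 °C

E = 6.30 Mpsi = 43.44 GPa.
σ_y = 202 N/mm² = 202.0 MPa.
E·α·ΔT = 202.0 MPa ⇒ ΔT = 202.0 / (43.44×10³ × 26.2×10⁻⁶) = 177.5 K.
T = 20.2 + 177.5 = 197.7 °C.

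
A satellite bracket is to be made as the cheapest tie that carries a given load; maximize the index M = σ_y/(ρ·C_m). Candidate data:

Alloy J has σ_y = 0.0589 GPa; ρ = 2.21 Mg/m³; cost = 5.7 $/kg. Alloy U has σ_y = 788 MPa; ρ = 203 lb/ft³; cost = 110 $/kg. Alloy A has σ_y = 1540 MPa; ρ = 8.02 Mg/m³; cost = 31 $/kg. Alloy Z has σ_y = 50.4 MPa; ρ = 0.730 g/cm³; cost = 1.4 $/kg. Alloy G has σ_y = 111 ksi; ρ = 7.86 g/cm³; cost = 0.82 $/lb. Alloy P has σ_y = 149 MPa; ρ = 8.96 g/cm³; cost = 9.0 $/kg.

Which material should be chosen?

Convert each candidate to consistent units, then evaluate M:
  alloy J: σ_y = 58.90 MPa, ρ = 2210 kg/m³, cost = 5.700 $/kg
  alloy U: σ_y = 788.0 MPa, ρ = 3252 kg/m³, cost = 110.0 $/kg
  alloy A: σ_y = 1540 MPa, ρ = 8020 kg/m³, cost = 31.00 $/kg
  alloy Z: σ_y = 50.40 MPa, ρ = 730.0 kg/m³, cost = 1.400 $/kg
  alloy G: σ_y = 765.3 MPa, ρ = 7860 kg/m³, cost = 1.808 $/kg
  alloy P: σ_y = 149.0 MPa, ρ = 8960 kg/m³, cost = 9.000 $/kg
  alloy G: M = 53.9 kN·m per $
  alloy Z: M = 49.3 kN·m per $
  alloy A: M = 6.19 kN·m per $
  alloy J: M = 4.68 kN·m per $
  alloy U: M = 2.20 kN·m per $
  alloy P: M = 1.85 kN·m per $
Alloy G ranks first.

alloy G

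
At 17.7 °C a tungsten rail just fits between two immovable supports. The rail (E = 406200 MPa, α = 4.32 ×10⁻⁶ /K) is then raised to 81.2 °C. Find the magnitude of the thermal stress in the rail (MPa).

111 MPa

E = 406200 MPa = 406.2 GPa.
ΔT = 63.50 K. Constrained thermal stress σ = E·α·ΔT = 406.2×10³ MPa × 4.32×10⁻⁶ × 63.50 = 111 MPa (compressive).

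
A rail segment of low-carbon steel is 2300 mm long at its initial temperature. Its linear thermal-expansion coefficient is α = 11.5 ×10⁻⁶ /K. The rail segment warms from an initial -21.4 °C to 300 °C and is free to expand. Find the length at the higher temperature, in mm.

2308.5 mm

ΔT = 300 − (-21.4) = 321.4 K.
ΔL = α·L₀·ΔT = 11.5×10⁻⁶ × 2300 mm × 321.4 K = 8.50 mm.
L = L₀ + ΔL = 2300 + 8.50 = 2308.5 mm.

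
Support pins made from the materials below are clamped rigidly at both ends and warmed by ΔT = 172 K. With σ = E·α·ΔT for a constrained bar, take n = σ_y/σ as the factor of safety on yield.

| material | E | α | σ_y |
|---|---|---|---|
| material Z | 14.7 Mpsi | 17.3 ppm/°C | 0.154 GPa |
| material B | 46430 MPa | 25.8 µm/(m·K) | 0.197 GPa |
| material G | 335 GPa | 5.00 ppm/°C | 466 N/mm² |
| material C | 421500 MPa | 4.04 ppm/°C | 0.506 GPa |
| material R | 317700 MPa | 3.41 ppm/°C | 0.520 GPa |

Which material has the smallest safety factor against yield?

With everything in SI (GPa, ×10⁻⁶/K, MPa):
  material Z: E = 101.4, α = 17.3, σ_y = 154.0 → σ = 302 MPa, n = 0.511
  material B: E = 46.43, α = 25.8, σ_y = 197.0 → σ = 206 MPa, n = 0.956
  material G: E = 335.0, α = 5.00, σ_y = 466.0 → σ = 288 MPa, n = 1.62
  material C: E = 421.5, α = 4.04, σ_y = 506.0 → σ = 293 MPa, n = 1.73
  material R: E = 317.7, α = 3.41, σ_y = 520.0 → σ = 186 MPa, n = 2.79
Material Z has the lowest safety factor, n = 0.511.

material Z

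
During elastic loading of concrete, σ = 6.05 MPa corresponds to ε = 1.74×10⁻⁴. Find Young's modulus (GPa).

E = σ/ε = 6.05 MPa / 1.74×10⁻⁴ = 34770 MPa = 34.8 GPa.

34.8 GPa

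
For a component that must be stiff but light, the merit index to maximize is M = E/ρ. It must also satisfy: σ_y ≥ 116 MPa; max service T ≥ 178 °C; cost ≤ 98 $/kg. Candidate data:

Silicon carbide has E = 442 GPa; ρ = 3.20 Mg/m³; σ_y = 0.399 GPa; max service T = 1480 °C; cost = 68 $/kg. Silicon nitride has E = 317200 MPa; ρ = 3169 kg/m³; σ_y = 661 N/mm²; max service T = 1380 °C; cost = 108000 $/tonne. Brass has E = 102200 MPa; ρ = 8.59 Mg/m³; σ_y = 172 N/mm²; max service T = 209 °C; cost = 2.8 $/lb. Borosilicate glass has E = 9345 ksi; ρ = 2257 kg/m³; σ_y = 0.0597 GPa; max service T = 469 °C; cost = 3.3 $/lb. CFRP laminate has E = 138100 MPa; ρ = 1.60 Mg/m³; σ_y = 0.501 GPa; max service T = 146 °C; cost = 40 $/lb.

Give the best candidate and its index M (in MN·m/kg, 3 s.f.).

silicon carbide, M = 138 MN·m/kg

Screen on constraints: σ_y ≥ 116 MPa; max service T ≥ 178 °C; cost ≤ 98 $/kg. Survivors: silicon carbide, brass.
After converting to SI:
  silicon carbide: E = 442.0 GPa, ρ = 3200 kg/m³
  brass: E = 102.2 GPa, ρ = 8590 kg/m³
  silicon carbide: M = 138 MN·m/kg
  brass: M = 11.9 MN·m/kg
Highest index: silicon carbide.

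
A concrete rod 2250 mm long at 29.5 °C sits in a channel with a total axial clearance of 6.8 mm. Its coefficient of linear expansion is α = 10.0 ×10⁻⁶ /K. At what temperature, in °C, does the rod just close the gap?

332 °C

α·L₀·ΔT = 6.8 mm ⇒ ΔT = 6.8 / (10.0×10⁻⁶ × 2250.0) = 302.2 K.
T = 29.5 + 302.2 = 331.7 °C.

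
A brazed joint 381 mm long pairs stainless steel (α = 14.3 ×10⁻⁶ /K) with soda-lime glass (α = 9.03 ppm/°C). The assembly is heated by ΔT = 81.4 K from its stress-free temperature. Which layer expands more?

stainless steel

α(stainless steel) = 14.3×10⁻⁶/K vs α(soda-lime glass) = 9.03×10⁻⁶/K.
Higher α expands more for the same ΔT: stainless steel.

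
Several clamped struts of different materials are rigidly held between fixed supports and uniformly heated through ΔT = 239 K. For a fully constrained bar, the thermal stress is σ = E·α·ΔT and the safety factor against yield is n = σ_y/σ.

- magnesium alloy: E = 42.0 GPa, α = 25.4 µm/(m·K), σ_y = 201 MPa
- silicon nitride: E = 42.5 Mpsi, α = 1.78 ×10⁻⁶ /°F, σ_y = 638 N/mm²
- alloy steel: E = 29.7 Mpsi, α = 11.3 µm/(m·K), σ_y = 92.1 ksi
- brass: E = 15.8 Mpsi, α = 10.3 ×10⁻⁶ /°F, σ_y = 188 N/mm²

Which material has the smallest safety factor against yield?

brass

With everything in SI (GPa, ×10⁻⁶/K, MPa):
  magnesium alloy: E = 42.00, α = 25.4, σ_y = 201.0 → σ = 255 MPa, n = 0.788
  silicon nitride: E = 293.0, α = 3.20, σ_y = 638.0 → σ = 224 MPa, n = 2.84
  alloy steel: E = 204.8, α = 11.3, σ_y = 635.0 → σ = 553 MPa, n = 1.15
  brass: E = 108.9, α = 18.5, σ_y = 188.0 → σ = 483 MPa, n = 0.389
Brass has the lowest safety factor, n = 0.389.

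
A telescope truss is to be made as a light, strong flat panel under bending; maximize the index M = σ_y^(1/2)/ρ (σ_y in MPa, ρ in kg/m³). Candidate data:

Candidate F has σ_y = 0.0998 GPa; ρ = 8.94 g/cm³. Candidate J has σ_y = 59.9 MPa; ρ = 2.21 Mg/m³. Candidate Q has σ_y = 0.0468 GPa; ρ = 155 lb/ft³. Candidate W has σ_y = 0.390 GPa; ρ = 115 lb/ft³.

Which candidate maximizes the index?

In SI units:
  candidate F: σ_y = 99.80 MPa, ρ = 8940 kg/m³
  candidate J: σ_y = 59.90 MPa, ρ = 2210 kg/m³
  candidate Q: σ_y = 46.80 MPa, ρ = 2483 kg/m³
  candidate W: σ_y = 390.0 MPa, ρ = 1842 kg/m³
  candidate W: M = 10.7×10⁻³
  candidate J: M = 3.50×10⁻³
  candidate Q: M = 2.76×10⁻³
  candidate F: M = 1.12×10⁻³
Highest index: candidate W.

candidate W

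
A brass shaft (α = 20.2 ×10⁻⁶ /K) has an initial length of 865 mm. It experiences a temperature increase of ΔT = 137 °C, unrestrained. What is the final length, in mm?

ΔL = α·L₀·ΔT = 20.2×10⁻⁶ × 865 mm × 137.0 K = 2.39 mm.
L = L₀ + ΔL = 865 + 2.39 = 867.39 mm.

867.39 mm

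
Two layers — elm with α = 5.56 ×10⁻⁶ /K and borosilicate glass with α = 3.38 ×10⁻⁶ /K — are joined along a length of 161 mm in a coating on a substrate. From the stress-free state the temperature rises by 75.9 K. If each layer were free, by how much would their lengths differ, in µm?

Δα = |5.56 − 3.38|×10⁻⁶/K = 2.18×10⁻⁶/K.
ΔL_mismatch = Δα·L·ΔT = 2.18×10⁻⁶ × 161.0 mm × 75.9 K = 26.6 µm.

26.6 µm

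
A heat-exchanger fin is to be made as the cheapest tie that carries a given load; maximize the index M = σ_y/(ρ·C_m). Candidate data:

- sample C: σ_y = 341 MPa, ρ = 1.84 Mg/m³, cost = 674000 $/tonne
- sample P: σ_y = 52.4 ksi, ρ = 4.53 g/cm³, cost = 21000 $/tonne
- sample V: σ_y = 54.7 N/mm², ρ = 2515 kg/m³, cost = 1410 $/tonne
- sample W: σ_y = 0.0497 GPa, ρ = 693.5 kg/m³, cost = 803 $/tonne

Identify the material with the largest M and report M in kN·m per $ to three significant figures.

sample W, M = 89.2 kN·m per $

Putting every candidate on a common basis:
  sample C: σ_y = 341.0 MPa, ρ = 1840 kg/m³, cost = 674.0 $/kg
  sample P: σ_y = 361.3 MPa, ρ = 4530 kg/m³, cost = 21.00 $/kg
  sample V: σ_y = 54.70 MPa, ρ = 2515 kg/m³, cost = 1.410 $/kg
  sample W: σ_y = 49.70 MPa, ρ = 693.5 kg/m³, cost = 0.8030 $/kg
  sample W: M = 89.2 kN·m per $
  sample V: M = 15.4 kN·m per $
  sample P: M = 3.80 kN·m per $
  sample C: M = 0.275 kN·m per $
The maximum is for sample W.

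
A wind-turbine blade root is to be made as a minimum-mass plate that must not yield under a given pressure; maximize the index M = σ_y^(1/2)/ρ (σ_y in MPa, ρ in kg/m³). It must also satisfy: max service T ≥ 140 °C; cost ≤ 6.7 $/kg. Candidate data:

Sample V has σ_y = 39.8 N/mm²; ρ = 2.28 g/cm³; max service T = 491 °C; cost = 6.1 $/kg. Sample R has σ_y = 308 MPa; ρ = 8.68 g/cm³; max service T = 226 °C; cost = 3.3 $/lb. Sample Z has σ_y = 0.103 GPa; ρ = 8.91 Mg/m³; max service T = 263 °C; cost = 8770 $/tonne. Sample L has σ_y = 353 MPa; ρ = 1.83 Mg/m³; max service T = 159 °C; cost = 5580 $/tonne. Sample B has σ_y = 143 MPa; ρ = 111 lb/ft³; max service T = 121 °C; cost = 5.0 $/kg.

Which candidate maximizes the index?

sample L

Screen on constraints: max service T ≥ 140 °C; cost ≤ 6.7 $/kg. Survivors: sample V, sample L.
After converting to SI:
  sample V: σ_y = 39.80 MPa, ρ = 2280 kg/m³
  sample L: σ_y = 353.0 MPa, ρ = 1830 kg/m³
  sample L: M = 10.3×10⁻³
  sample V: M = 2.77×10⁻³
Highest index: sample L.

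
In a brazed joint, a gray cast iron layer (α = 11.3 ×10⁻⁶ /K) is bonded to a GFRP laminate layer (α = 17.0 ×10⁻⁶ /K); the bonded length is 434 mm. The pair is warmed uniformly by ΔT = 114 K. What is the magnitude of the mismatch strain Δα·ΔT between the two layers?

6.50×10⁻⁴

Δα = |11.3 − 17.0|×10⁻⁶/K = 5.70×10⁻⁶/K.
Mismatch strain = Δα·ΔT = 5.70×10⁻⁶ × 114.0 = 6.50×10⁻⁴.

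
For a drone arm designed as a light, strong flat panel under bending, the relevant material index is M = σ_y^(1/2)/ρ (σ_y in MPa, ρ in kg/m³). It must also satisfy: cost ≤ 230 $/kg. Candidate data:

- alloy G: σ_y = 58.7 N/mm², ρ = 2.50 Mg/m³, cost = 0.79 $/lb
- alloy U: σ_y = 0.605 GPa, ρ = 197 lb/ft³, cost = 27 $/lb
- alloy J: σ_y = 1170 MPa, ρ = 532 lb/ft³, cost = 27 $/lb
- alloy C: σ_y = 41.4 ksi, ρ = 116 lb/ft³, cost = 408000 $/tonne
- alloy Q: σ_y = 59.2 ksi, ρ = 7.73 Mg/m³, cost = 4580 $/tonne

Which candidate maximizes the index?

Screen on constraints: cost ≤ 230 $/kg. Survivors: alloy G, alloy U, alloy J, alloy Q.
Convert each candidate to consistent units, then evaluate M:
  alloy G: σ_y = 58.70 MPa, ρ = 2500 kg/m³
  alloy U: σ_y = 605.0 MPa, ρ = 3156 kg/m³
  alloy J: σ_y = 1170 MPa, ρ = 8522 kg/m³
  alloy Q: σ_y = 408.2 MPa, ρ = 7730 kg/m³
  alloy U: M = 7.79×10⁻³
  alloy J: M = 4.01×10⁻³
  alloy G: M = 3.06×10⁻³
  alloy Q: M = 2.61×10⁻³
Alloy U has the largest M.

alloy U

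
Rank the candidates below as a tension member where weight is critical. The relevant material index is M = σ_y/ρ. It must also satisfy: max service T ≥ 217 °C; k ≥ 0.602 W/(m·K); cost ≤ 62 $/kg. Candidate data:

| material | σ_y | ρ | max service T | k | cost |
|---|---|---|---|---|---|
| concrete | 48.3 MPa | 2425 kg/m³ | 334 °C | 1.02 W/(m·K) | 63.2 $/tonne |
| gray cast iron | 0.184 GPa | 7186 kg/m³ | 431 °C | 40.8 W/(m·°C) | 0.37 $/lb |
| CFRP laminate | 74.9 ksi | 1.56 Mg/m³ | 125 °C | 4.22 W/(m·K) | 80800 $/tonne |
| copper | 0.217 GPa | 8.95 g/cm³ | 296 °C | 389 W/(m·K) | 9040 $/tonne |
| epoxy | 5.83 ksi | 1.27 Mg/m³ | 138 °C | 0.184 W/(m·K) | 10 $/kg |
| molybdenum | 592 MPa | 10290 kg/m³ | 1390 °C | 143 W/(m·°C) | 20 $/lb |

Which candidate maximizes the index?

Screen on constraints: max service T ≥ 217 °C; k ≥ 0.602 W/(m·K); cost ≤ 62 $/kg. Survivors: concrete, gray cast iron, copper, molybdenum.
Normalizing units and computing the index:
  concrete: σ_y = 48.30 MPa, ρ = 2425 kg/m³
  gray cast iron: σ_y = 184.0 MPa, ρ = 7186 kg/m³
  copper: σ_y = 217.0 MPa, ρ = 8950 kg/m³
  molybdenum: σ_y = 592.0 MPa, ρ = 10290 kg/m³
  molybdenum: M = 57.5 kN·m/kg
  gray cast iron: M = 25.6 kN·m/kg
  copper: M = 24.2 kN·m/kg
  concrete: M = 19.9 kN·m/kg
Molybdenum ranks first.

molybdenum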